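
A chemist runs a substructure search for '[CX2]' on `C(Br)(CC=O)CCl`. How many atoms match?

0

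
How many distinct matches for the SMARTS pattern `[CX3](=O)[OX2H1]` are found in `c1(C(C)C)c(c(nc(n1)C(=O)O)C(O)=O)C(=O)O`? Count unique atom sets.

3

[CX3](=O)[OX2H1] is the SMARTS for a carboxylic acid: an sp2 carbon double-bonded to O and single-bonded to an -OH oxygen.
The molecule carries 3 separate instances of a carboxylic acid group (-C(=O)OH) meeting every constraint; each maps to a distinct set of atoms, giving 3 matches.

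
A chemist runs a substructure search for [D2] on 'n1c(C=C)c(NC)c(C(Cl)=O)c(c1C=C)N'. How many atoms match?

The query [D2] means: atom with exactly two heavy-atom neighbours.
Check the 16 heavy atoms by environment: 1× n (aromatic, D2) → match; 5× c (aromatic, D3) → no; 1× C (D3) → no; 1× O (D1) → no; 1× Cl (D1) → no; 2× C (D2) → match; 3× C (D1) → no; 1× N (D1) → no; 1× N (D2) → match.
Summing the matching environments: 1 + 2 + 1 = 4 matching atoms.

4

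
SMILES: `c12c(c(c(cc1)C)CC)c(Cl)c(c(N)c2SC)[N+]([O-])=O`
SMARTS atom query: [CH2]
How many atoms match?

The query [CH2] means: aliphatic carbon with exactly two hydrogens.
Check the 20 heavy atoms by environment: 8× c (aromatic, H0) → no; 2× c (aromatic, H1) → no; 1× N (charge +1, H0) → no; 1× O (charge -1, H0) → no; 1× O (H0) → no; 1× C (H2) → match; 3× C (H3) → no; 1× S (H0) → no; 1× N (H2) → no; 1× Cl (H0) → no.
That gives 1 matching atom.

1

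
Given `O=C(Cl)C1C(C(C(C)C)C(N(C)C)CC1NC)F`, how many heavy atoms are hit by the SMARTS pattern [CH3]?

The query [CH3] means: aliphatic carbon with exactly three hydrogens.
Check the 18 heavy atoms by environment: 6× C (H1) → no; 1× C (H2) → no; 1× F (H0) → no; 5× C (H3) → match; 1× C (H0) → no; 1× O (H0) → no; 1× Cl (H0) → no; 1× N (H0) → no; 1× N (H1) → no.
That gives 5 matching atoms.

5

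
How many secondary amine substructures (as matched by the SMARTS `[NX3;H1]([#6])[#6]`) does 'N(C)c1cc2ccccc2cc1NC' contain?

2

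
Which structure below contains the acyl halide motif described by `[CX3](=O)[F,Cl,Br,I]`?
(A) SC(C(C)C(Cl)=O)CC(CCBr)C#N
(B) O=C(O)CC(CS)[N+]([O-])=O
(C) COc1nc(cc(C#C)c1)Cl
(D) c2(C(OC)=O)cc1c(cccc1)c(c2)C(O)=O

[CX3](=O)[F,Cl,Br,I] describes a carbonyl carbon bonded to a halogen (an acyl halide).
(A) contains an acyl chloride (-C(=O)Cl), which satisfies every atom and bond constraint.
(B) has a carboxylic acid group (-C(=O)OH) but the carbonyl is bonded to -OH, not to a halogen.
(C) has a chloro substituent but the Cl is not on a carbonyl carbon.
(D) has a methyl-ester group (-C(=O)OCH3) but the carbonyl is bonded to -O-C, not to a halogen.
So the answer is (A).

A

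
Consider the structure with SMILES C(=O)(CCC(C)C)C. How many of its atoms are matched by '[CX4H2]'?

Check the 8 heavy atoms by environment: 2× C (H2, X4) → match; 1× C (H1, X4) → no; 3× C (H3, X4) → no; 1× C (H0, X3) → no; 1× O (H0, X1) → no.
That gives 2 matching atoms.

2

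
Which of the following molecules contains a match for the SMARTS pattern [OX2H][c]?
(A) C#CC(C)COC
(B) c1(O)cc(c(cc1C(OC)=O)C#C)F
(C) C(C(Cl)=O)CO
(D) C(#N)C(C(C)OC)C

B

[OX2H][c] describes a hydroxyl oxygen attached to an aromatic carbon (a phenol).
(A) has a methoxy ether (-OCH3) but the oxygen has H0, not H1.
(B) contains a hydroxyl group (-OH), which satisfies every atom and bond constraint.
(C) has a hydroxyl group (-OH) but the -OH is on an aliphatic carbon, not an aromatic c.
(D) has a methoxy ether (-OCH3) but the oxygen has H0, not H1.
So the answer is (B).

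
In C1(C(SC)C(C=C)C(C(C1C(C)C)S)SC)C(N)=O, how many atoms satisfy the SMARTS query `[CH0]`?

1

The query [CH0] means: aliphatic carbon with no attached hydrogen.
Check the 19 heavy atoms by environment: 8× C (H1) → no; 2× S (H0) → no; 4× C (H3) → no; 1× S (H1) → no; 1× C (H2) → no; 1× C (H0) → match; 1× O (H0) → no; 1× N (H2) → no.
That gives 1 matching atom.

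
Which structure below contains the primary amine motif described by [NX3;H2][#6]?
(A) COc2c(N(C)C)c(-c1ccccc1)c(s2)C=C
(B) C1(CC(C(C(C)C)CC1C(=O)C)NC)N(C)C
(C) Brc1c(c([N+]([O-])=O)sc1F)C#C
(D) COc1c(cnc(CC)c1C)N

[NX3;H2][#6] describes a trivalent nitrogen with two H attached to carbon (a primary amine).
(A) has a dimethylamino group (-N(CH3)2) but the nitrogen has H0, not H2.
(B) has an N-methylamino group (-NHCH3) but the nitrogen bears two carbons and only one H (H1), not H2.
(C) has a nitro group (-[N+](=O)[O-]) but the nitrogen is [N+] with no H, not NX3H2.
(D) contains a primary amino group (-NH2), which satisfies every atom and bond constraint.
So the answer is (D).

D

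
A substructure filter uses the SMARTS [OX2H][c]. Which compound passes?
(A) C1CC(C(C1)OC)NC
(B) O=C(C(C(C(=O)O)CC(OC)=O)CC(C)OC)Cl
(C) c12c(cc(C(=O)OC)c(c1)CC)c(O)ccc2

[OX2H][c] describes a hydroxyl oxygen attached to an aromatic carbon (a phenol).
(A) has a methoxy ether (-OCH3) but the oxygen has H0, not H1.
(B) has a methoxy ether (-OCH3) but the oxygen has H0, not H1.
(C) contains a hydroxyl group (-OH), which satisfies every atom and bond constraint.
So the answer is (C).

C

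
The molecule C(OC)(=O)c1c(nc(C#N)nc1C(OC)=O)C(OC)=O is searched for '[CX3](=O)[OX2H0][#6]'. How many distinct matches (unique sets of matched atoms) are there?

[CX3](=O)[OX2H0][#6] is the SMARTS for an ester: a carbonyl carbon bonded to an oxygen that is itself bonded to carbon (no H on that O).
The molecule carries 3 separate instances of a methyl-ester group (-C(=O)OCH3) meeting every constraint; each maps to a distinct set of atoms, giving 3 matches.

3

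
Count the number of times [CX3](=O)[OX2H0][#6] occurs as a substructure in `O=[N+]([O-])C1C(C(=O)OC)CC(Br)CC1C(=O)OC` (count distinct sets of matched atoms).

2

[CX3](=O)[OX2H0][#6] is the SMARTS for an ester: a carbonyl carbon bonded to an oxygen that is itself bonded to carbon (no H on that O).
The molecule carries 2 separate instances of a methyl-ester group (-C(=O)OCH3) meeting every constraint; each maps to a distinct set of atoms, giving 2 matches.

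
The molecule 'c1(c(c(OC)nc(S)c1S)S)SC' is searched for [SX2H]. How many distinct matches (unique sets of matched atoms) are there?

3

[SX2H] is the SMARTS for a thiol: an aliphatic sulfur with two connections, one being H.
The molecule carries 3 separate instances of a thiol (-SH) meeting every constraint; each maps to a distinct set of atoms, giving 3 matches.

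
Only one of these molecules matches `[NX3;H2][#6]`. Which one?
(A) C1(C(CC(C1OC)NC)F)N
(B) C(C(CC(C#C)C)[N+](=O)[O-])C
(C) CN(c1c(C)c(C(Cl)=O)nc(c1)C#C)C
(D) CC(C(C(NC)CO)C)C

A

[NX3;H2][#6] describes a trivalent nitrogen with two H attached to carbon (a primary amine).
(A) contains a primary amino group (-NH2), which satisfies every atom and bond constraint.
(B) has a nitro group (-[N+](=O)[O-]) but the nitrogen is [N+] with no H, not NX3H2.
(C) has a dimethylamino group (-N(CH3)2) but the nitrogen has H0, not H2.
(D) has an N-methylamino group (-NHCH3) but the nitrogen bears two carbons and only one H (H1), not H2.
So the answer is (A).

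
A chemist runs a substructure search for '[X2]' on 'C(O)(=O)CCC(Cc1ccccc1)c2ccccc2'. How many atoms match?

The query [X2] means: any atom with exactly two total connections (bonds + H).
Check the 19 heavy atoms by environment: 4× C (X4) → no; 12× c (aromatic, X3) → no; 1× C (X3) → no; 1× O (X1) → no; 1× O (X2) → match.
That gives 1 matching atom.

1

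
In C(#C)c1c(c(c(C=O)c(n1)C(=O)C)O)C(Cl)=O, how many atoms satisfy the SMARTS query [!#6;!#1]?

Check the 17 heavy atoms by environment: 1× n (aromatic) → match; 5× c (aromatic) → no; 6× C → no; 4× O → match; 1× Cl → match.
Summing the matching environments: 1 + 4 + 1 = 6 matching atoms.

6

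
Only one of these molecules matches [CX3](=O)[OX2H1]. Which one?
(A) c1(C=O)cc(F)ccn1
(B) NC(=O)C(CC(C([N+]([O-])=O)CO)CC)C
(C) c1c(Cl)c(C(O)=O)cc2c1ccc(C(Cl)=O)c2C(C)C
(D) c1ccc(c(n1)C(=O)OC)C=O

C

[CX3](=O)[OX2H1] describes an sp2 carbon double-bonded to O and single-bonded to an -OH oxygen (a carboxylic acid).
(A) has an aldehyde (-CHO) but there is no singly-bonded oxygen on the carbonyl carbon.
(B) has a primary amide (-C(=O)NH2) but the carbonyl is bonded to N, not to an -OH oxygen.
(C) contains a carboxylic acid group (-C(=O)OH), which satisfies every atom and bond constraint.
(D) has a methyl-ester group (-C(=O)OCH3) but the singly-bonded O has no H (OX2H0, not OX2H1).
So the answer is (C).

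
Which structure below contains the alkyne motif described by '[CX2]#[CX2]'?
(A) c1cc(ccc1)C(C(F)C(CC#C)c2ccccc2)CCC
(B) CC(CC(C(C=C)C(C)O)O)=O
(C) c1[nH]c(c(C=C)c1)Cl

A

[CX2]#[CX2] describes a carbon-carbon triple bond (an alkyne).
(A) contains an ethynyl group (-C#CH), which satisfies every atom and bond constraint.
(B) has a vinyl group (-CH=CH2) but the C=C is a double bond; both carbons are CX3, not CX2.
(C) has a vinyl group (-CH=CH2) but the C=C is a double bond; both carbons are CX3, not CX2.
So the answer is (A).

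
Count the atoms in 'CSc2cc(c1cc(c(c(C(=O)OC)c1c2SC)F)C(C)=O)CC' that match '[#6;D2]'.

Check the 24 heavy atoms by environment: 8× c (aromatic, D3) → no; 2× c (aromatic, D2) → match; 1× F (D1) → no; 2× S (D2) → no; 5× C (D1) → no; 2× C (D3) → no; 2× O (D1) → no; 1× O (D2) → no; 1× C (D2) → match.
Summing the matching environments: 2 + 1 = 3 matching atoms.

3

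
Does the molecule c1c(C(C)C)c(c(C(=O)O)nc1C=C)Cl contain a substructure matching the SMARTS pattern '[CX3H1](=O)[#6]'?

No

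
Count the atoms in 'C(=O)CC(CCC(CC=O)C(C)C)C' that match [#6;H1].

5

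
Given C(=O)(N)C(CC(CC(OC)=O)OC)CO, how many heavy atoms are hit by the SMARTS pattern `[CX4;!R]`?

7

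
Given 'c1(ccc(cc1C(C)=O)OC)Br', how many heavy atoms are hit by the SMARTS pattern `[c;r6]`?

The query [c;r6] means: aromatic carbon that belongs to a six-membered ring.
Check the 12 heavy atoms by environment: 6× c (aromatic, in 6-ring) → match; 2× O (acyclic) → no; 3× C (acyclic) → no; 1× Br (acyclic) → no.
That gives 6 matching atoms.

6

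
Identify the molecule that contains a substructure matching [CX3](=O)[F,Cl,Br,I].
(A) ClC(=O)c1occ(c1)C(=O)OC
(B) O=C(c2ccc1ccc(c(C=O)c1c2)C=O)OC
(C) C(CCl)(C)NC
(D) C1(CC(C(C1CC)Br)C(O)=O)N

A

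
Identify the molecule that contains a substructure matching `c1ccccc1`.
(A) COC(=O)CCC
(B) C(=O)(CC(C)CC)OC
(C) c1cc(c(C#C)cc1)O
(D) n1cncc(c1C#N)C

C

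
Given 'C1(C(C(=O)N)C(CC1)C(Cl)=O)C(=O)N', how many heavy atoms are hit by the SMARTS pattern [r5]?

5

The query [r5] means: r5 matches atoms in a five-membered ring.
Check the 14 heavy atoms by environment: 5× C (in 5-ring) → match; 3× C (acyclic) → no; 3× O (acyclic) → no; 2× N (acyclic) → no; 1× Cl (acyclic) → no.
That gives 5 matching atoms.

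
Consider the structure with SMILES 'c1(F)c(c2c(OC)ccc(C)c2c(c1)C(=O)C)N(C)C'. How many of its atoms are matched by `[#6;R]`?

10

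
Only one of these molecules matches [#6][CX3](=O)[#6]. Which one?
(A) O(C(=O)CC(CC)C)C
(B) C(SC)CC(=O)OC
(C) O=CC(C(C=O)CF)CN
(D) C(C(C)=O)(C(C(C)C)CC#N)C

D

[#6][CX3](=O)[#6] describes a carbonyl carbon (no H) flanked by two carbons (a ketone).
(A) has a methyl-ester group (-C(=O)OCH3) but one neighbour of the carbonyl carbon is O, not C.
(B) has a methyl-ester group (-C(=O)OCH3) but one neighbour of the carbonyl carbon is O, not C.
(C) has an aldehyde (-CHO) but the carbonyl carbon has H1, so it is not flanked by two carbons.
(D) contains an acetyl/ketone group (-C(=O)CH3), which satisfies every atom and bond constraint.
So the answer is (D).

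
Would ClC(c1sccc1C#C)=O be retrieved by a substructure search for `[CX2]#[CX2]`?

Yes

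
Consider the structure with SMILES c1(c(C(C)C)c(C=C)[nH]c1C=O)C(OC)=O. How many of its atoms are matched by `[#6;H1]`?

The query [#6;H1] means: any carbon bearing exactly one hydrogen.
Check the 16 heavy atoms by environment: 1× n (aromatic, H1) → no; 4× c (aromatic, H0) → no; 1× C (H0) → no; 3× O (H0) → no; 3× C (H3) → no; 3× C (H1) → match; 1× C (H2) → no.
That gives 3 matching atoms.

3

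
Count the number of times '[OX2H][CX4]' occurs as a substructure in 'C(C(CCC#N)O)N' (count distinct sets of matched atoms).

1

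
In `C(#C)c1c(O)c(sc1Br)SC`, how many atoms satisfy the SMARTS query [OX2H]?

The query [OX2H] means: aliphatic oxygen with two connections, one of which is H — an -OH oxygen.
Check the 11 heavy atoms by environment: 1× s (aromatic, H0, X2) → no; 4× c (aromatic, H0, X3) → no; 1× S (H0, X2) → no; 1× C (H3, X4) → no; 1× C (H0, X2) → no; 1× C (H1, X2) → no; 1× O (H1, X2) → match; 1× Br (H0, X1) → no.
That gives 1 matching atom.

1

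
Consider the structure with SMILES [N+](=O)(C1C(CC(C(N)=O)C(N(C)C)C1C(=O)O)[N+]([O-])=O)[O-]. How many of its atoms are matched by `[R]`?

The query [R] means: R matches any atom that is part of a ring.
Check the 21 heavy atoms by environment: 6× C (in 6-ring) → match; 4× C (acyclic) → no; 5× O (acyclic) → no; 2× N (acyclic) → no; 2× N (charge +1, acyclic) → no; 2× O (charge -1, acyclic) → no.
That gives 6 matching atoms.

6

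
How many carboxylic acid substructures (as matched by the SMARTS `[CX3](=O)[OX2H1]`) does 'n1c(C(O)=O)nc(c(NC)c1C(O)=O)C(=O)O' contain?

3

[CX3](=O)[OX2H1] is the SMARTS for a carboxylic acid: an sp2 carbon double-bonded to O and single-bonded to an -OH oxygen.
The molecule carries 3 separate instances of a carboxylic acid group (-C(=O)OH) meeting every constraint; each maps to a distinct set of atoms, giving 3 matches.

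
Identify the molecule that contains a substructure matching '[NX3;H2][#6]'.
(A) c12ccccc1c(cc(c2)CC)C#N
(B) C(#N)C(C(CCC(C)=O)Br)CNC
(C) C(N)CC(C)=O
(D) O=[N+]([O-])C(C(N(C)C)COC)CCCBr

[NX3;H2][#6] describes a trivalent nitrogen with two H attached to carbon (a primary amine).
(A) has a nitrile (-C#N) but the nitrogen is NX1 (triple-bonded), not NX3 with two H.
(B) has an N-methylamino group (-NHCH3) but the nitrogen bears two carbons and only one H (H1), not H2.
(C) contains a primary amino group (-NH2), which satisfies every atom and bond constraint.
(D) has a nitro group (-[N+](=O)[O-]) but the nitrogen is [N+] with no H, not NX3H2.
So the answer is (C).

C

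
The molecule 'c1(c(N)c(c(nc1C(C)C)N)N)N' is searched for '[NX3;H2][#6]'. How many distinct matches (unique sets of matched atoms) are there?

[NX3;H2][#6] is the SMARTS for a primary amine: a trivalent nitrogen with two H attached to carbon.
The molecule carries 4 separate instances of a primary amino group (-NH2) meeting every constraint; each maps to a distinct set of atoms, giving 4 matches.

4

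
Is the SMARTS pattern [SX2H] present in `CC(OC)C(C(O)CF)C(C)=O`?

The pattern [SX2H] describes an aliphatic sulfur with two connections, one being H — a thiol.
The closest candidate here is a hydroxyl group (-OH), but it is an -OH, not an -SH. No other fragment satisfies the full query, so there is no match.

No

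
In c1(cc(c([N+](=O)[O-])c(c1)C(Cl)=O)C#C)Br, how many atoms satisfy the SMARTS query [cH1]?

Check the 15 heavy atoms by environment: 2× c (aromatic, H1) → match; 4× c (aromatic, H0) → no; 1× N (charge +1, H0) → no; 1× O (charge -1, H0) → no; 2× O (H0) → no; 1× Br (H0) → no; 2× C (H0) → no; 1× C (H1) → no; 1× Cl (H0) → no.
That gives 2 matching atoms.

2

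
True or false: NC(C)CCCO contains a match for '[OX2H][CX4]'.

The pattern [OX2H][CX4] describes a hydroxyl oxygen bound to an sp3 (X4) carbon — an aliphatic alcohol.
The molecule carries a hydroxyl group (-OH), whose atoms satisfy every constraint of the query, so the pattern matches.

True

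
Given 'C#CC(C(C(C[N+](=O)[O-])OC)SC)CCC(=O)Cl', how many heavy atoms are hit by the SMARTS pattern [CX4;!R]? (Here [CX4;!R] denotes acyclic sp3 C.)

8

Check the 18 heavy atoms by environment: 8× C (X4, acyclic) → match; 1× O (X2, acyclic) → no; 1× C (X3, acyclic) → no; 2× O (X1, acyclic) → no; 1× Cl (X1, acyclic) → no; 2× C (X2, acyclic) → no; 1× S (X2, acyclic) → no; 1× N (charge +1, X3, acyclic) → no; 1× O (charge -1, X1, acyclic) → no.
That gives 8 matching atoms.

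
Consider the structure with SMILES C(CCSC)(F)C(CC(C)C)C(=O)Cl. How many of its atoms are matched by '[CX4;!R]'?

Check the 14 heavy atoms by environment: 9× C (X4, acyclic) → match; 1× C (X3, acyclic) → no; 1× O (X1, acyclic) → no; 1× Cl (X1, acyclic) → no; 1× S (X2, acyclic) → no; 1× F (X1, acyclic) → no.
That gives 9 matching atoms.

9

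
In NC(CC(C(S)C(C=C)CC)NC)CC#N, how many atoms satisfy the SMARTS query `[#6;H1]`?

5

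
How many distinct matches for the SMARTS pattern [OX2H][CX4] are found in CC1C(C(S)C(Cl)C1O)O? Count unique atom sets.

2

[OX2H][CX4] is the SMARTS for an aliphatic alcohol: a hydroxyl oxygen bound to an sp3 (X4) carbon.
The molecule carries 2 separate instances of a hydroxyl group (-OH) meeting every constraint; each maps to a distinct set of atoms, giving 2 matches.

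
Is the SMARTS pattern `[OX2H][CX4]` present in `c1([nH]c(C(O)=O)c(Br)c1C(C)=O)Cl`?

The pattern [OX2H][CX4] describes a hydroxyl oxygen bound to an sp3 (X4) carbon — an aliphatic alcohol.
The closest candidate here is a carboxylic acid group (-C(=O)OH), but the -OH is on a CX3 carbonyl carbon, not a CX4 carbon. No other fragment satisfies the full query, so there is no match.

No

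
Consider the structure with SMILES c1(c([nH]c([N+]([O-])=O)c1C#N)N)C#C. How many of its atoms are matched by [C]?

The query [C] means: uppercase C matches aliphatic (non-aromatic) carbon only.
Check the 13 heavy atoms by environment: 1× n (aromatic) → no; 4× c (aromatic) → no; 3× C → match; 1× N (charge +1) → no; 1× O (charge -1) → no; 1× O → no; 2× N → no.
That gives 3 matching atoms.

3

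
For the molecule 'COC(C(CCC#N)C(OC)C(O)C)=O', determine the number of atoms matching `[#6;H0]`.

The query [#6;H0] means: any carbon with no attached hydrogen.
Check the 15 heavy atoms by environment: 2× C (H2) → no; 3× C (H1) → no; 3× C (H3) → no; 2× C (H0) → match; 3× O (H0) → no; 1× O (H1) → no; 1× N (H0) → no.
That gives 2 matching atoms.

2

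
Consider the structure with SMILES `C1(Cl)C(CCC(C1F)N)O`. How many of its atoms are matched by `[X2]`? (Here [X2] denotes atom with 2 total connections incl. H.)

1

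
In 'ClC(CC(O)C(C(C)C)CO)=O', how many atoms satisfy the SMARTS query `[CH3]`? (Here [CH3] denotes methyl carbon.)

2

Check the 12 heavy atoms by environment: 2× C (H2) → no; 3× C (H1) → no; 2× C (H3) → match; 2× O (H1) → no; 1× C (H0) → no; 1× O (H0) → no; 1× Cl (H0) → no.
That gives 2 matching atoms.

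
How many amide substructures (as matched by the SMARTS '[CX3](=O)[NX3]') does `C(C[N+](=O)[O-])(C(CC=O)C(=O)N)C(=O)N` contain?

2

[CX3](=O)[NX3] is the SMARTS for an amide: a carbonyl carbon bonded to a trivalent nitrogen.
The molecule carries 2 separate instances of a primary amide (-C(=O)NH2) meeting every constraint; each maps to a distinct set of atoms, giving 2 matches.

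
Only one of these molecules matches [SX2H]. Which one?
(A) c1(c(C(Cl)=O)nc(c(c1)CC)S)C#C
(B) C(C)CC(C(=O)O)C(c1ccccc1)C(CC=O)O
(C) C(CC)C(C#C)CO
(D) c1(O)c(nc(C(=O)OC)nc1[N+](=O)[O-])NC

A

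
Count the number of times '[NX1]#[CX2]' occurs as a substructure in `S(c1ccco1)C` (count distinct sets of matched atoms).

[NX1]#[CX2] is the SMARTS for a nitrile: a nitrogen triple-bonded to a two-connected carbon.
No fragment in the molecule satisfies every constraint, giving 0 matches.

0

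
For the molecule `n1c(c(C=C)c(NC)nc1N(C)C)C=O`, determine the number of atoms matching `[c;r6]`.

4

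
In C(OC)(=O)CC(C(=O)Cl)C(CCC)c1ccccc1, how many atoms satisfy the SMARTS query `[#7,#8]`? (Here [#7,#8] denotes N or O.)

The query [#7,#8] means: nitrogen or oxygen (comma = OR).
Check the 19 heavy atoms by environment: 9× C → no; 3× O → match; 6× c (aromatic) → no; 1× Cl → no.
That gives 3 matching atoms.

3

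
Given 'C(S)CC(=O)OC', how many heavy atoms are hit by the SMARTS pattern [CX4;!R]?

3

The query [CX4;!R] means: aliphatic carbon with four total connections, not in a ring.
Check the 7 heavy atoms by environment: 3× C (X4, acyclic) → match; 1× C (X3, acyclic) → no; 1× O (X1, acyclic) → no; 1× O (X2, acyclic) → no; 1× S (X2, acyclic) → no.
That gives 3 matching atoms.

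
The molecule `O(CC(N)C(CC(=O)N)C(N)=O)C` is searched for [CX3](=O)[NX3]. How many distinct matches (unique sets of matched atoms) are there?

2

[CX3](=O)[NX3] is the SMARTS for an amide: a carbonyl carbon bonded to a trivalent nitrogen.
The molecule carries 2 separate instances of a primary amide (-C(=O)NH2) meeting every constraint; each maps to a distinct set of atoms, giving 2 matches.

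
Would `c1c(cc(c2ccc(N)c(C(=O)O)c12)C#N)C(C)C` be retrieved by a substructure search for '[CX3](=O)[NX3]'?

The pattern [CX3](=O)[NX3] describes a carbonyl carbon bonded to a trivalent nitrogen — an amide.
The closest candidate here is a carboxylic acid group (-C(=O)OH), but the carbonyl is bonded to O, not to an NX3 nitrogen. No other fragment satisfies the full query, so there is no match.

No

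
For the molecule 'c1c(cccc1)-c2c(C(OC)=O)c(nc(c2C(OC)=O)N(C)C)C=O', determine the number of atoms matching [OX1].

3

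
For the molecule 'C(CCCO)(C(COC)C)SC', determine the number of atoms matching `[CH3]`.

Check the 12 heavy atoms by environment: 4× C (H2) → no; 2× C (H1) → no; 1× O (H0) → no; 3× C (H3) → match; 1× O (H1) → no; 1× S (H0) → no.
That gives 3 matching atoms.

3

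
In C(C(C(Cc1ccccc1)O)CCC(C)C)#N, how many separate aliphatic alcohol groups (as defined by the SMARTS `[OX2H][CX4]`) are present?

[OX2H][CX4] is the SMARTS for an aliphatic alcohol: a hydroxyl oxygen bound to an sp3 (X4) carbon.
Exactly one fragment in the molecule meets all constraints, giving 1 match.

1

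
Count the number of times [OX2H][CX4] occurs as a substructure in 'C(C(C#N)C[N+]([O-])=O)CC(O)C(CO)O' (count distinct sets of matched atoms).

[OX2H][CX4] is the SMARTS for an aliphatic alcohol: a hydroxyl oxygen bound to an sp3 (X4) carbon.
The molecule carries 3 separate instances of a hydroxyl group (-OH) meeting every constraint; each maps to a distinct set of atoms, giving 3 matches.

3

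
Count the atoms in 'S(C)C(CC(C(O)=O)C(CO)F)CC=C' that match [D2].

The query [D2] means: atom with exactly two heavy-atom neighbours.
Check the 15 heavy atoms by environment: 4× C (D2) → match; 4× C (D3) → no; 1× F (D1) → no; 3× O (D1) → no; 1× S (D2) → match; 2× C (D1) → no.
Summing the matching environments: 4 + 1 = 5 matching atoms.

5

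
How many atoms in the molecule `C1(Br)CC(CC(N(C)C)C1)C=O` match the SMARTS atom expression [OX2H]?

The query [OX2H] means: aliphatic oxygen with two connections, one of which is H — an -OH oxygen.
Check the 12 heavy atoms by environment: 3× C (H1, X4) → no; 3× C (H2, X4) → no; 1× Br (H0, X1) → no; 1× C (H1, X3) → no; 1× O (H0, X1) → no; 1× N (H0, X3) → no; 2× C (H3, X4) → no.
No environment satisfies the query, so 0 matching atoms.

0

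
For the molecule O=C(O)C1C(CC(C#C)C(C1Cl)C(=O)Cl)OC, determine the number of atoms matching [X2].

4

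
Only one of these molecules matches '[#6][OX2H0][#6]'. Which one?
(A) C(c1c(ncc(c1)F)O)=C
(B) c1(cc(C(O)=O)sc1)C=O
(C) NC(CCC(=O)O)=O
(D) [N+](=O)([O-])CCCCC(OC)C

[#6][OX2H0][#6] describes an aliphatic oxygen bridging two carbons with no H on the oxygen (an ether).
(A) has a hydroxyl group (-OH) but the oxygen has H1, not H0 bridging two carbons.
(B) has a carboxylic acid group (-C(=O)OH) but the -OH oxygen has H1; the =O is OX1, not OX2.
(C) has a carboxylic acid group (-C(=O)OH) but the -OH oxygen has H1; the =O is OX1, not OX2.
(D) contains a methoxy ether (-OCH3), which satisfies every atom and bond constraint.
So the answer is (D).

D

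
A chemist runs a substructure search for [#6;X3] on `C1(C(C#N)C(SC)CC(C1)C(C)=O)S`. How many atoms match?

1

The query [#6;X3] means: any carbon (aromatic or not) with three total connections.
Check the 14 heavy atoms by environment: 8× C (X4) → no; 1× C (X3) → match; 1× O (X1) → no; 2× S (X2) → no; 1× C (X2) → no; 1× N (X1) → no.
That gives 1 matching atom.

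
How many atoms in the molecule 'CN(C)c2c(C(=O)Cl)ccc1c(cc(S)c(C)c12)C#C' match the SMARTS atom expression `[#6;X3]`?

11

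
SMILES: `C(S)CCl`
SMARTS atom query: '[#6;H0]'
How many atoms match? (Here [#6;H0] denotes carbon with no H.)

The query [#6;H0] means: any carbon with no attached hydrogen.
Check the 4 heavy atoms by environment: 2× C (H2) → no; 1× Cl (H0) → no; 1× S (H1) → no.
No environment satisfies the query, so 0 matching atoms.

0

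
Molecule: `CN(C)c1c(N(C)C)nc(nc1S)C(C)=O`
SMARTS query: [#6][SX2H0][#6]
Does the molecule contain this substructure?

No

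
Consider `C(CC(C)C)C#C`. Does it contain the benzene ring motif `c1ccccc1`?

The pattern c1ccccc1 describes six aromatic carbons in a ring — a benzene ring.
The closest candidate here is a methyl group (-CH3), but no six-membered all-carbon aromatic ring is present. No other fragment satisfies the full query, so there is no match.

No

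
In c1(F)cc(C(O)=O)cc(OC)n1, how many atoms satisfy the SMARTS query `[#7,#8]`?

4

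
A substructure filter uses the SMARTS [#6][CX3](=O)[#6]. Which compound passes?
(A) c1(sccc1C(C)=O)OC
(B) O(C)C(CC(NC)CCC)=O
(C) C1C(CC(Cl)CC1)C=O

A

[#6][CX3](=O)[#6] describes a carbonyl carbon (no H) flanked by two carbons (a ketone).
(A) contains an acetyl/ketone group (-C(=O)CH3), which satisfies every atom and bond constraint.
(B) has a methyl-ester group (-C(=O)OCH3) but one neighbour of the carbonyl carbon is O, not C.
(C) has an aldehyde (-CHO) but the carbonyl carbon has H1, so it is not flanked by two carbons.
So the answer is (A).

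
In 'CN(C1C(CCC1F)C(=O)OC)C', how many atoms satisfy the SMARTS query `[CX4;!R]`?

3

The query [CX4;!R] means: aliphatic carbon with four total connections, not in a ring.
Check the 13 heavy atoms by environment: 5× C (X4, in 5-ring) → no; 1× F (X1, acyclic) → no; 1× C (X3, acyclic) → no; 1× O (X1, acyclic) → no; 1× O (X2, acyclic) → no; 3× C (X4, acyclic) → match; 1× N (X3, acyclic) → no.
That gives 3 matching atoms.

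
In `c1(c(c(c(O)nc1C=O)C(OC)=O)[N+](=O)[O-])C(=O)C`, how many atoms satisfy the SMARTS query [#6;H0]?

7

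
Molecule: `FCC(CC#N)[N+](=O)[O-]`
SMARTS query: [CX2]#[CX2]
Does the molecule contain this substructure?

No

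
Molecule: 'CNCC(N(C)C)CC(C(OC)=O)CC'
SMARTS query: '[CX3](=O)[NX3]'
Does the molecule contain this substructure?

No

The pattern [CX3](=O)[NX3] describes a carbonyl carbon bonded to a trivalent nitrogen — an amide.
The closest candidate here is a methyl-ester group (-C(=O)OCH3), but the carbonyl is bonded to O, not to an NX3 nitrogen. No other fragment satisfies the full query, so there is no match.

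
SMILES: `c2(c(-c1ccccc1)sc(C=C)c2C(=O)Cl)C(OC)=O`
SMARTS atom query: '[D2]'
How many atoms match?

8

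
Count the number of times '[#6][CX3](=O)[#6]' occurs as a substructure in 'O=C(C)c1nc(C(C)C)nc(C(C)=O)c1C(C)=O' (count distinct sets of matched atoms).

3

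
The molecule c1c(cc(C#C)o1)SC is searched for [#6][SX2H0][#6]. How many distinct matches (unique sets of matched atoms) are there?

1

[#6][SX2H0][#6] is the SMARTS for a thioether: an aliphatic sulfur bridging two carbons with no H on the sulfur.
Exactly one fragment in the molecule meets all constraints, giving 1 match.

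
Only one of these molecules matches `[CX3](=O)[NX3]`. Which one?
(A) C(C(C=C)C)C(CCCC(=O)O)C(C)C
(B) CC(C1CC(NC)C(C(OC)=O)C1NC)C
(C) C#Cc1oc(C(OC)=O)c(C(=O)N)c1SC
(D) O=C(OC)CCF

C

[CX3](=O)[NX3] describes a carbonyl carbon bonded to a trivalent nitrogen (an amide).
(A) has a carboxylic acid group (-C(=O)OH) but the carbonyl is bonded to O, not to an NX3 nitrogen.
(B) has a methyl-ester group (-C(=O)OCH3) but the carbonyl is bonded to O, not to an NX3 nitrogen.
(C) contains a primary amide (-C(=O)NH2), which satisfies every atom and bond constraint.
(D) has a methyl-ester group (-C(=O)OCH3) but the carbonyl is bonded to O, not to an NX3 nitrogen.
So the answer is (C).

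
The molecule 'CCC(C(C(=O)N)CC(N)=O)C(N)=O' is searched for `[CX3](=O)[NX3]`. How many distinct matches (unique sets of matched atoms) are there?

[CX3](=O)[NX3] is the SMARTS for an amide: a carbonyl carbon bonded to a trivalent nitrogen.
The molecule carries 3 separate instances of a primary amide (-C(=O)NH2) meeting every constraint; each maps to a distinct set of atoms, giving 3 matches.

3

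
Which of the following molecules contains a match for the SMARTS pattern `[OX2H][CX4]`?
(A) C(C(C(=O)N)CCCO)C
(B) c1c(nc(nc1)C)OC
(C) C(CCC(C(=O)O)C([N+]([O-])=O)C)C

[OX2H][CX4] describes a hydroxyl oxygen bound to an sp3 (X4) carbon (an aliphatic alcohol).
(A) contains a hydroxyl group (-OH), which satisfies every atom and bond constraint.
(B) has a methoxy ether (-OCH3) but the oxygen has H0 (ether), not H1.
(C) has a carboxylic acid group (-C(=O)OH) but the -OH is on a CX3 carbonyl carbon, not a CX4 carbon.
So the answer is (A).

A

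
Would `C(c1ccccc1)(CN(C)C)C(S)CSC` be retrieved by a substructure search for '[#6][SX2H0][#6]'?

The pattern [#6][SX2H0][#6] describes an aliphatic sulfur bridging two carbons with no H on the sulfur — a thioether.
The molecule carries a methylthio ether (-SCH3), whose atoms satisfy every constraint of the query, so the pattern matches.

Yes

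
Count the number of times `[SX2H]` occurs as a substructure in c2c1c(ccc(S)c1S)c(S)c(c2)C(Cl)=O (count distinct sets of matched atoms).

[SX2H] is the SMARTS for a thiol: an aliphatic sulfur with two connections, one being H.
The molecule carries 3 separate instances of a thiol (-SH) meeting every constraint; each maps to a distinct set of atoms, giving 3 matches.

3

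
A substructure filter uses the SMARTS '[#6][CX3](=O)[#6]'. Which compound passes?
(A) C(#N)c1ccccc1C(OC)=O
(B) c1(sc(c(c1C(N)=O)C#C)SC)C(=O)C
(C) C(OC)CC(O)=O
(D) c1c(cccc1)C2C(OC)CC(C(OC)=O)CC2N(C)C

[#6][CX3](=O)[#6] describes a carbonyl carbon (no H) flanked by two carbons (a ketone).
(A) has a methyl-ester group (-C(=O)OCH3) but one neighbour of the carbonyl carbon is O, not C.
(B) contains an acetyl/ketone group (-C(=O)CH3), which satisfies every atom and bond constraint.
(C) has a carboxylic acid group (-C(=O)OH) but one neighbour of the carbonyl carbon is O, not C.
(D) has a methyl-ester group (-C(=O)OCH3) but one neighbour of the carbonyl carbon is O, not C.
So the answer is (B).

B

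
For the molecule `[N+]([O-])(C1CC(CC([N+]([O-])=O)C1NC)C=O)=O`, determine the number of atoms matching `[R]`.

6

The query [R] means: R matches any atom that is part of a ring.
Check the 16 heavy atoms by environment: 6× C (in 6-ring) → match; 2× N (charge +1, acyclic) → no; 2× O (charge -1, acyclic) → no; 3× O (acyclic) → no; 2× C (acyclic) → no; 1× N (acyclic) → no.
That gives 6 matching atoms.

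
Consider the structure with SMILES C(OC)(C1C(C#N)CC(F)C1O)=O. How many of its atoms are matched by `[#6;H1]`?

4

Check the 13 heavy atoms by environment: 4× C (H1) → match; 1× C (H2) → no; 2× C (H0) → no; 2× O (H0) → no; 1× C (H3) → no; 1× F (H0) → no; 1× O (H1) → no; 1× N (H0) → no.
That gives 4 matching atoms.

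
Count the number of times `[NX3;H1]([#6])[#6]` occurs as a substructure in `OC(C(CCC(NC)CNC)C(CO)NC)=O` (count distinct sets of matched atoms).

[NX3;H1]([#6])[#6] is the SMARTS for a secondary amine: a trivalent nitrogen with one H, bonded to two carbons.
The molecule carries 3 separate instances of an N-methylamino group (-NHCH3) meeting every constraint; each maps to a distinct set of atoms, giving 3 matches.

3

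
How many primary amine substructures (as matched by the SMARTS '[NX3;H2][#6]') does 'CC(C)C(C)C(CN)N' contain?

[NX3;H2][#6] is the SMARTS for a primary amine: a trivalent nitrogen with two H attached to carbon.
The molecule carries 2 separate instances of a primary amino group (-NH2) meeting every constraint; each maps to a distinct set of atoms, giving 2 matches.

2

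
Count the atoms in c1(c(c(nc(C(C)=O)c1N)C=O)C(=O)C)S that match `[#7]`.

2

Check the 16 heavy atoms by environment: 1× n (aromatic) → match; 5× c (aromatic) → no; 1× N → match; 1× S → no; 5× C → no; 3× O → no.
Summing the matching environments: 1 + 1 = 2 matching atoms.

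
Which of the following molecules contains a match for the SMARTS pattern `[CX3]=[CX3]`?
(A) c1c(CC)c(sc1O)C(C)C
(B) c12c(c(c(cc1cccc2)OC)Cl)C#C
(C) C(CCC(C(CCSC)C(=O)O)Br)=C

[CX3]=[CX3] describes a non-aromatic C=C double bond between two sp2 carbons (an alkene).
(A) has an ethyl group (-CH2CH3) but its C-C bond is a single bond between CX4 carbons, not CX3=CX3.
(B) has an ethynyl group (-C#CH) but the C-C bond is a triple bond, not a double bond.
(C) contains a vinyl group (-CH=CH2), which satisfies every atom and bond constraint.
So the answer is (C).

C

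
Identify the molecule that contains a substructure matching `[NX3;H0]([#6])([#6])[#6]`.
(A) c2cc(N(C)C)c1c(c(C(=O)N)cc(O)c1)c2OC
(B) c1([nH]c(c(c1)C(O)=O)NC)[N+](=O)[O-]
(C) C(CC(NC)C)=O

A

[NX3;H0]([#6])([#6])[#6] describes a trivalent nitrogen with no H, bonded to three carbons (a tertiary amine).
(A) contains a dimethylamino group (-N(CH3)2), which satisfies every atom and bond constraint.
(B) has an N-methylamino group (-NHCH3) but the nitrogen still has one H (H1), not H0.
(C) has an N-methylamino group (-NHCH3) but the nitrogen still has one H (H1), not H0.
So the answer is (A).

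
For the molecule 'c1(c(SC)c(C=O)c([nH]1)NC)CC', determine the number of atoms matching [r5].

5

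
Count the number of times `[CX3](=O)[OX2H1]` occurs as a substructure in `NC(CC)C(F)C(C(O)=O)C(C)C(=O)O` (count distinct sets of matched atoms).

2

[CX3](=O)[OX2H1] is the SMARTS for a carboxylic acid: an sp2 carbon double-bonded to O and single-bonded to an -OH oxygen.
The molecule carries 2 separate instances of a carboxylic acid group (-C(=O)OH) meeting every constraint; each maps to a distinct set of atoms, giving 2 matches.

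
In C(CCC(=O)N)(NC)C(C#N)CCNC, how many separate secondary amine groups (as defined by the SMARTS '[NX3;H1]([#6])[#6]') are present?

[NX3;H1]([#6])[#6] is the SMARTS for a secondary amine: a trivalent nitrogen with one H, bonded to two carbons.
The molecule carries 2 separate instances of an N-methylamino group (-NHCH3) meeting every constraint; each maps to a distinct set of atoms, giving 2 matches.

2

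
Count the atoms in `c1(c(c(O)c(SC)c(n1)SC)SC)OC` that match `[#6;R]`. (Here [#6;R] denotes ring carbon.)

5

The query [#6;R] means: carbon that is part of a ring.
Check the 15 heavy atoms by environment: 1× n (aromatic, in 6-ring) → no; 5× c (aromatic, in 6-ring) → match; 3× S (acyclic) → no; 4× C (acyclic) → no; 2× O (acyclic) → no.
That gives 5 matching atoms.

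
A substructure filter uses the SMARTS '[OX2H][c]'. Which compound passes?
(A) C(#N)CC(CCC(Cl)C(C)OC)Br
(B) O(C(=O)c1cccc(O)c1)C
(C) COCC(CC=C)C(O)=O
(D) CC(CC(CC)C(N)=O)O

[OX2H][c] describes a hydroxyl oxygen attached to an aromatic carbon (a phenol).
(A) has a methoxy ether (-OCH3) but the oxygen has H0, not H1.
(B) contains a hydroxyl group (-OH), which satisfies every atom and bond constraint.
(C) has a methoxy ether (-OCH3) but the oxygen has H0, not H1.
(D) has a hydroxyl group (-OH) but the -OH is on an aliphatic carbon, not an aromatic c.
So the answer is (B).

B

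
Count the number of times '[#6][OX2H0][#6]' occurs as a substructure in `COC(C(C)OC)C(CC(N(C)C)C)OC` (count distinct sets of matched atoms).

[#6][OX2H0][#6] is the SMARTS for an ether: an aliphatic oxygen bridging two carbons with no H on the oxygen.
The molecule carries 3 separate instances of a methoxy ether (-OCH3) meeting every constraint; each maps to a distinct set of atoms, giving 3 matches.

3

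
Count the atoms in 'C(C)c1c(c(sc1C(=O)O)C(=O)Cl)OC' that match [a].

5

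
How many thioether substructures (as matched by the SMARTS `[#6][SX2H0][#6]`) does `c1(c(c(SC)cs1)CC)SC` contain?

2

[#6][SX2H0][#6] is the SMARTS for a thioether: an aliphatic sulfur bridging two carbons with no H on the sulfur.
The molecule carries 2 separate instances of a methylthio ether (-SCH3) meeting every constraint; each maps to a distinct set of atoms, giving 2 matches.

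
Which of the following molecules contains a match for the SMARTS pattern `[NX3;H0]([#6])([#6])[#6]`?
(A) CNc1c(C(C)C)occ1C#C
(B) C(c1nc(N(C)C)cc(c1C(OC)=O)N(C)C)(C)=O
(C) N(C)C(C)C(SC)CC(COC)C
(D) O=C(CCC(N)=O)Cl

[NX3;H0]([#6])([#6])[#6] describes a trivalent nitrogen with no H, bonded to three carbons (a tertiary amine).
(A) has an N-methylamino group (-NHCH3) but the nitrogen still has one H (H1), not H0.
(B) contains a dimethylamino group (-N(CH3)2), which satisfies every atom and bond constraint.
(C) has an N-methylamino group (-NHCH3) but the nitrogen still has one H (H1), not H0.
(D) has a primary amide (-C(=O)NH2) but the amide nitrogen has H2 and only one carbon neighbour.
So the answer is (B).

B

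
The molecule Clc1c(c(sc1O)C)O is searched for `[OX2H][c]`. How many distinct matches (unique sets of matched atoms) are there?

2

[OX2H][c] is the SMARTS for a phenol: a hydroxyl oxygen attached to an aromatic carbon.
The molecule carries 2 separate instances of a hydroxyl group (-OH) meeting every constraint; each maps to a distinct set of atoms, giving 2 matches.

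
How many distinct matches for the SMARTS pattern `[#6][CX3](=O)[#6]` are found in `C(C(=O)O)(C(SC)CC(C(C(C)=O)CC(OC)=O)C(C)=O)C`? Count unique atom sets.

2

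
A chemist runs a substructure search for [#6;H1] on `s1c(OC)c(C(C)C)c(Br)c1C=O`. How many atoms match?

The query [#6;H1] means: any carbon bearing exactly one hydrogen.
Check the 13 heavy atoms by environment: 1× s (aromatic, H0) → no; 4× c (aromatic, H0) → no; 2× O (H0) → no; 3× C (H3) → no; 2× C (H1) → match; 1× Br (H0) → no.
That gives 2 matching atoms.

2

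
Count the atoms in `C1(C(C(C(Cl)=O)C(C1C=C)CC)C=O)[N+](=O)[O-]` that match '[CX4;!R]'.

2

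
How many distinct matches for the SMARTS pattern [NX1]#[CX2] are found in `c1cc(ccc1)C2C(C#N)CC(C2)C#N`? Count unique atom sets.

2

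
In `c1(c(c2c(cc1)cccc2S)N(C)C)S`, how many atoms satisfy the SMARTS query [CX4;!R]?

2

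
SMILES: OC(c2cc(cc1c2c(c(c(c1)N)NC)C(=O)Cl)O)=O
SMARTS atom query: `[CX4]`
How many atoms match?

1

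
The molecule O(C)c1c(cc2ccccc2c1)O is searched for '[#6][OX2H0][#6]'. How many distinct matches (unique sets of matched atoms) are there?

[#6][OX2H0][#6] is the SMARTS for an ether: an aliphatic oxygen bridging two carbons with no H on the oxygen.
Exactly one fragment in the molecule meets all constraints, giving 1 match.

1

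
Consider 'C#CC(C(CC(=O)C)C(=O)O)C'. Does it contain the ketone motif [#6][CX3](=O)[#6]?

The pattern [#6][CX3](=O)[#6] describes a carbonyl carbon (no H) flanked by two carbons — a ketone.
The molecule carries an acetyl/ketone group (-C(=O)CH3), whose atoms satisfy every constraint of the query, so the pattern matches.

Yes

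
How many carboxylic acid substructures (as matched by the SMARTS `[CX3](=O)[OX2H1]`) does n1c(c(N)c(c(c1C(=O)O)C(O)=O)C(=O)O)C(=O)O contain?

4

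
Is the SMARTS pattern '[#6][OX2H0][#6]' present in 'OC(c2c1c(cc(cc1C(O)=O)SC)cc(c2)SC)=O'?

No

The pattern [#6][OX2H0][#6] describes an aliphatic oxygen bridging two carbons with no H on the oxygen — an ether.
The closest candidate here is a carboxylic acid group (-C(=O)OH), but the -OH oxygen has H1; the =O is OX1, not OX2. No other fragment satisfies the full query, so there is no match.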